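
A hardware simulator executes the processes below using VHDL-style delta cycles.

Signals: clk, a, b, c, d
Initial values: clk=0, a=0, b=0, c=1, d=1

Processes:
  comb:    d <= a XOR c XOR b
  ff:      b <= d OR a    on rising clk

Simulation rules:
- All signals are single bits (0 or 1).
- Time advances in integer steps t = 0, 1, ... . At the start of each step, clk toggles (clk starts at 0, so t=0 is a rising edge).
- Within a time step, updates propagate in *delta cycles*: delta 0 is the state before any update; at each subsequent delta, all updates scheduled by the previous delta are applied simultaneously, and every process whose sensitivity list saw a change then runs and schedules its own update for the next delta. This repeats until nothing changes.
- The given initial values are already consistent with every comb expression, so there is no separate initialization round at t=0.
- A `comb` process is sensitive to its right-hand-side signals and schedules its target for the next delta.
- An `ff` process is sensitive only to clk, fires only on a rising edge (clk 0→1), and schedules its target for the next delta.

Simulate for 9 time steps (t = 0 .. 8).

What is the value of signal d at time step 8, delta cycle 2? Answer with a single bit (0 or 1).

t0.Δ0 clk=0 a=0 d=1 b=0 c=1
t0.Δ1 clk=1 a=0 d=1 b=0 c=1
t0.Δ2 clk=1 a=0 d=1 b=1 c=1
t0.Δ3 clk=1 a=0 d=0 b=1 c=1
t1.Δ0 clk=1 a=0 d=0 b=1 c=1
t1.Δ1 clk=0 a=0 d=0 b=1 c=1
t2.Δ0 clk=0 a=0 d=0 b=1 c=1
t2.Δ1 clk=1 a=0 d=0 b=1 c=1
t2.Δ2 clk=1 a=0 d=0 b=0 c=1
t2.Δ3 clk=1 a=0 d=1 b=0 c=1
t3.Δ0 clk=1 a=0 d=1 b=0 c=1
t3.Δ1 clk=0 a=0 d=1 b=0 c=1
t4.Δ0 clk=0 a=0 d=1 b=0 c=1
t4.Δ1 clk=1 a=0 d=1 b=0 c=1
t4.Δ2 clk=1 a=0 d=1 b=1 c=1
t4.Δ3 clk=1 a=0 d=0 b=1 c=1
t5.Δ0 clk=1 a=0 d=0 b=1 c=1
t5.Δ1 clk=0 a=0 d=0 b=1 c=1
t6.Δ0 clk=0 a=0 d=0 b=1 c=1
t6.Δ1 clk=1 a=0 d=0 b=1 c=1
t6.Δ2 clk=1 a=0 d=0 b=0 c=1
t6.Δ3 clk=1 a=0 d=1 b=0 c=1
t7.Δ0 clk=1 a=0 d=1 b=0 c=1
t7.Δ1 clk=0 a=0 d=1 b=0 c=1
t8.Δ0 clk=0 a=0 d=1 b=0 c=1
t8.Δ1 clk=1 a=0 d=1 b=0 c=1
t8.Δ2 clk=1 a=0 d=1 b=1 c=1
t8.Δ3 clk=1 a=0 d=0 b=1 c=1

1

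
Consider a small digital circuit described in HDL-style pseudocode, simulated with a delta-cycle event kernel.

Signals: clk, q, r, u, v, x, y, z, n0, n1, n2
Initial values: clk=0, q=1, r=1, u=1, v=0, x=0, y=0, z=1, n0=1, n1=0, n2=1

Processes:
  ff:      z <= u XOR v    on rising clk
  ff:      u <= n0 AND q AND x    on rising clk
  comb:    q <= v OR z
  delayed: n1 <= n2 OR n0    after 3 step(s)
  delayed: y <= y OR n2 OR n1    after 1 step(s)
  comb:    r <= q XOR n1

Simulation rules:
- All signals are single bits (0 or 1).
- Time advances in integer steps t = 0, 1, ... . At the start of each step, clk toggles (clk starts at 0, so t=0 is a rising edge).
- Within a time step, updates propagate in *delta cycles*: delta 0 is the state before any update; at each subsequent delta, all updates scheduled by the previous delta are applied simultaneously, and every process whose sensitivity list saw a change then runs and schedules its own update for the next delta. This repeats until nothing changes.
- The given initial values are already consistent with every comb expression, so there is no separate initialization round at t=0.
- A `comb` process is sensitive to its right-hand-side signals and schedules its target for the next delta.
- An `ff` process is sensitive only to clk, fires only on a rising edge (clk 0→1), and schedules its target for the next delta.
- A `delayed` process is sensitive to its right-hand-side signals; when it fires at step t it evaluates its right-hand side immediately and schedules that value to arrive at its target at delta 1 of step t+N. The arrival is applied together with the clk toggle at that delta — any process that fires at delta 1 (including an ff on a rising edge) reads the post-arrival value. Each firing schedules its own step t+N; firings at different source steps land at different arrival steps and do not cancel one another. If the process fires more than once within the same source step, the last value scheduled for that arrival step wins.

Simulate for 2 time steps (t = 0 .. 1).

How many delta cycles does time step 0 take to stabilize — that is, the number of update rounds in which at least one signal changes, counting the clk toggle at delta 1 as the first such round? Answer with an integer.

t0.Δ0 n1=0 u=1 n2=1 y=0 r=1 x=0 n0=1 q=1 z=1 clk=0 v=0
t0.Δ1 n1=0 u=1 n2=1 y=0 r=1 x=0 n0=1 q=1 z=1 clk=1 v=0
t0.Δ2 n1=0 u=0 n2=1 y=0 r=1 x=0 n0=1 q=1 z=1 clk=1 v=0
t1.Δ0 n1=0 u=0 n2=1 y=0 r=1 x=0 n0=1 q=1 z=1 clk=1 v=0
t1.Δ1 n1=0 u=0 n2=1 y=0 r=1 x=0 n0=1 q=1 z=1 clk=0 v=0

2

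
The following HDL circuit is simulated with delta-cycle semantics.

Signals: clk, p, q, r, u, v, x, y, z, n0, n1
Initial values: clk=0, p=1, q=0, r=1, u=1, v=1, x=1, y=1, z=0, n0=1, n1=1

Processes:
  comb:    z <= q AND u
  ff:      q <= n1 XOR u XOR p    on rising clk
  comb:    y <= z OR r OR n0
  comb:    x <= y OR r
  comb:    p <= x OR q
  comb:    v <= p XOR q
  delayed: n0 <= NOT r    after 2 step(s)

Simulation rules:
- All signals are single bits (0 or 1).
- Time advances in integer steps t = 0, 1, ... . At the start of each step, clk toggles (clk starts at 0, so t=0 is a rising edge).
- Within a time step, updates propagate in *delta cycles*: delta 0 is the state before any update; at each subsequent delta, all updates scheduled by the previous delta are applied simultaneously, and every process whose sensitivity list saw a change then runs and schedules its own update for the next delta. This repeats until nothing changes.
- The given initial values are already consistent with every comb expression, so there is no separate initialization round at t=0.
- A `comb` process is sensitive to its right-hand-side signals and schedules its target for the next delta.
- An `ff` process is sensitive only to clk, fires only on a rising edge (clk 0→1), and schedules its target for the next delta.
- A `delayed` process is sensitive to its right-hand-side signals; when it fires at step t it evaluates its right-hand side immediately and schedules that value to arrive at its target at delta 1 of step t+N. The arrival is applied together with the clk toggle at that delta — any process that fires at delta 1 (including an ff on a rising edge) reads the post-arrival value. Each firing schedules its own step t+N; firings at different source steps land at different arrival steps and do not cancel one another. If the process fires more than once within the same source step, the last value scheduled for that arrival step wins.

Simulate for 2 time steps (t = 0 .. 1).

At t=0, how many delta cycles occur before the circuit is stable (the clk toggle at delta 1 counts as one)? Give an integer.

3

[bits: clk,x,n1,q,y,n0,u,z,r,v,p]
t=0: Δ0=01101110111 Δ1=11101110111 Δ2=11111110111 Δ3=11111111101 | 3Δ
t=1: Δ0=11111111101 Δ1=01111111101 | 1Δ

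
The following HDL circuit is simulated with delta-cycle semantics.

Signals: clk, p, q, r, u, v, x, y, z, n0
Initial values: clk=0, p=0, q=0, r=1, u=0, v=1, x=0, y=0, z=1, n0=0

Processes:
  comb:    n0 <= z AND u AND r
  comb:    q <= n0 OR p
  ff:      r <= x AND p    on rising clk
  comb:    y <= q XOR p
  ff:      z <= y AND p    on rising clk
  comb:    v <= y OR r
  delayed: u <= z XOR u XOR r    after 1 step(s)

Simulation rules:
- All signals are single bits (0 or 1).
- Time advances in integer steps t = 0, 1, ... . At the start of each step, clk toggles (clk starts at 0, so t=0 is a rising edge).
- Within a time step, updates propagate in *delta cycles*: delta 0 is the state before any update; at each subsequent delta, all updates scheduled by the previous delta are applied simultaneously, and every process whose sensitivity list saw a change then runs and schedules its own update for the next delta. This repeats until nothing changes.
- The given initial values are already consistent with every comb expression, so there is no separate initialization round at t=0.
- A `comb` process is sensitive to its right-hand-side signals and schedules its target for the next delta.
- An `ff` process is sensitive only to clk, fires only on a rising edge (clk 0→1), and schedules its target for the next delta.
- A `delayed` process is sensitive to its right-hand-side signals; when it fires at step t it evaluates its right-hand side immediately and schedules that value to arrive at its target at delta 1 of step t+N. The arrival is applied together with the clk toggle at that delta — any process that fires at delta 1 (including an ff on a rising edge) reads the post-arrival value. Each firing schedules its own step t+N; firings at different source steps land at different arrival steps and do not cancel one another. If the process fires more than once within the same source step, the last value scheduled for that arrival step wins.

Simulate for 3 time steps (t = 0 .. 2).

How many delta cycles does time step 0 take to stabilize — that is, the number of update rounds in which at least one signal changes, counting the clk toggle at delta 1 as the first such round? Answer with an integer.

3

[bits: clk,u,q,z,v,y,r,n0,p,x]
t=0: Δ0=0001101000 Δ1=1001101000 Δ2=1000100000 Δ3=1000000000 | 3Δ
t=1: Δ0=1000000000 Δ1=0000000000 | 1Δ
t=2: Δ0=0000000000 Δ1=1000000000 | 1Δ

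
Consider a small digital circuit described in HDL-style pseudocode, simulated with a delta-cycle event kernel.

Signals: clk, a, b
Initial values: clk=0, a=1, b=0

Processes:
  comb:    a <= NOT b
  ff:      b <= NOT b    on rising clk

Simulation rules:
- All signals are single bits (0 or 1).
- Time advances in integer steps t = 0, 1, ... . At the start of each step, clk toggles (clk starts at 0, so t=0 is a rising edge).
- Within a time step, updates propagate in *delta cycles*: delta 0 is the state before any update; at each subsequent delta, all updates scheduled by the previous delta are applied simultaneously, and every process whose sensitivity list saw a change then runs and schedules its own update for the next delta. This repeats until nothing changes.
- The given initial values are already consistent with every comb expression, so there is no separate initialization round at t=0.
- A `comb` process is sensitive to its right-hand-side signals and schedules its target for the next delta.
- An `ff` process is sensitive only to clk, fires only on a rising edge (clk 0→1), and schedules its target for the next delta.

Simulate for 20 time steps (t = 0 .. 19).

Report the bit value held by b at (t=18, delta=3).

0

t=0 Δ0: b=0 a=1 clk=0
  Δ1: clk:0→1
  Δ2: b:0→1
  Δ3: a:1→0
  (3Δ to stable)
t=1 Δ0: b=1 a=0 clk=1
  Δ1: clk:1→0
  (1Δ to stable)
t=2 Δ0: b=1 a=0 clk=0
  Δ1: clk:0→1
  Δ2: b:1→0
  Δ3: a:0→1
  (3Δ to stable)
t=3 Δ0: b=0 a=1 clk=1
  Δ1: clk:1→0
  (1Δ to stable)
t=4 Δ0: b=0 a=1 clk=0
  Δ1: clk:0→1
  Δ2: b:0→1
  Δ3: a:1→0
  (3Δ to stable)
t=5 Δ0: b=1 a=0 clk=1
  Δ1: clk:1→0
  (1Δ to stable)
t=6 Δ0: b=1 a=0 clk=0
  Δ1: clk:0→1
  Δ2: b:1→0
  Δ3: a:0→1
  (3Δ to stable)
t=7 Δ0: b=0 a=1 clk=1
  Δ1: clk:1→0
  (1Δ to stable)
t=8 Δ0: b=0 a=1 clk=0
  Δ1: clk:0→1
  Δ2: b:0→1
  Δ3: a:1→0
  (3Δ to stable)
t=9 Δ0: b=1 a=0 clk=1
  Δ1: clk:1→0
  (1Δ to stable)
t=10 Δ0: b=1 a=0 clk=0
  Δ1: clk:0→1
  Δ2: b:1→0
  Δ3: a:0→1
  (3Δ to stable)
t=11 Δ0: b=0 a=1 clk=1
  Δ1: clk:1→0
  (1Δ to stable)
t=12 Δ0: b=0 a=1 clk=0
  Δ1: clk:0→1
  Δ2: b:0→1
  Δ3: a:1→0
  (3Δ to stable)
t=13 Δ0: b=1 a=0 clk=1
  Δ1: clk:1→0
  (1Δ to stable)
t=14 Δ0: b=1 a=0 clk=0
  Δ1: clk:0→1
  Δ2: b:1→0
  Δ3: a:0→1
  (3Δ to stable)
t=15 Δ0: b=0 a=1 clk=1
  Δ1: clk:1→0
  (1Δ to stable)
t=16 Δ0: b=0 a=1 clk=0
  Δ1: clk:0→1
  Δ2: b:0→1
  Δ3: a:1→0
  (3Δ to stable)
t=17 Δ0: b=1 a=0 clk=1
  Δ1: clk:1→0
  (1Δ to stable)
t=18 Δ0: b=1 a=0 clk=0
  Δ1: clk:0→1
  Δ2: b:1→0
  Δ3: a:0→1
  (3Δ to stable)
t=19 Δ0: b=0 a=1 clk=1
  Δ1: clk:1→0
  (1Δ to stable)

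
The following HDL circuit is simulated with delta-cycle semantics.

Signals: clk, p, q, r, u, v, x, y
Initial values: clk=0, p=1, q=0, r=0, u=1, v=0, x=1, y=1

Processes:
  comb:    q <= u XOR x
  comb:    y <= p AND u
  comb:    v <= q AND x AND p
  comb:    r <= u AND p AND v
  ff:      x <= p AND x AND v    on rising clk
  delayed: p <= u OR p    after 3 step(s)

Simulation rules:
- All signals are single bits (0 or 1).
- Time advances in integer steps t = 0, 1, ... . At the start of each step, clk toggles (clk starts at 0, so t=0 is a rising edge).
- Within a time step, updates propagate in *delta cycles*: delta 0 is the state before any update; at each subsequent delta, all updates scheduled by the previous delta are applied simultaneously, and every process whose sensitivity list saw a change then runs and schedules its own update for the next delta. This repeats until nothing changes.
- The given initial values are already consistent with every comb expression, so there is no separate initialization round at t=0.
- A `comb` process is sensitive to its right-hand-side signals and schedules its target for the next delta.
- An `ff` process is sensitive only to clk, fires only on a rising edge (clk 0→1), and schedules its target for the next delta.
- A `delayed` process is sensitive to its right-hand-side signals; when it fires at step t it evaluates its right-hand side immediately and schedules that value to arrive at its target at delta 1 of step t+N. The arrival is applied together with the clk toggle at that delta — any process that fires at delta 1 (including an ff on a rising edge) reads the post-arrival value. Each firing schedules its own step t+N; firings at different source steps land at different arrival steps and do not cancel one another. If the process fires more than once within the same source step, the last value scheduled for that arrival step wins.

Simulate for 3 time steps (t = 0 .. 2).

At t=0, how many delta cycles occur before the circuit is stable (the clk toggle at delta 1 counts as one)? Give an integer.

[bits: p,r,y,v,x,u,clk,q]
t=0: Δ0=10101100 Δ1=10101110 Δ2=10100110 Δ3=10100111 | 3Δ
t=1: Δ0=10100111 Δ1=10100101 | 1Δ
t=2: Δ0=10100101 Δ1=10100111 | 1Δ

3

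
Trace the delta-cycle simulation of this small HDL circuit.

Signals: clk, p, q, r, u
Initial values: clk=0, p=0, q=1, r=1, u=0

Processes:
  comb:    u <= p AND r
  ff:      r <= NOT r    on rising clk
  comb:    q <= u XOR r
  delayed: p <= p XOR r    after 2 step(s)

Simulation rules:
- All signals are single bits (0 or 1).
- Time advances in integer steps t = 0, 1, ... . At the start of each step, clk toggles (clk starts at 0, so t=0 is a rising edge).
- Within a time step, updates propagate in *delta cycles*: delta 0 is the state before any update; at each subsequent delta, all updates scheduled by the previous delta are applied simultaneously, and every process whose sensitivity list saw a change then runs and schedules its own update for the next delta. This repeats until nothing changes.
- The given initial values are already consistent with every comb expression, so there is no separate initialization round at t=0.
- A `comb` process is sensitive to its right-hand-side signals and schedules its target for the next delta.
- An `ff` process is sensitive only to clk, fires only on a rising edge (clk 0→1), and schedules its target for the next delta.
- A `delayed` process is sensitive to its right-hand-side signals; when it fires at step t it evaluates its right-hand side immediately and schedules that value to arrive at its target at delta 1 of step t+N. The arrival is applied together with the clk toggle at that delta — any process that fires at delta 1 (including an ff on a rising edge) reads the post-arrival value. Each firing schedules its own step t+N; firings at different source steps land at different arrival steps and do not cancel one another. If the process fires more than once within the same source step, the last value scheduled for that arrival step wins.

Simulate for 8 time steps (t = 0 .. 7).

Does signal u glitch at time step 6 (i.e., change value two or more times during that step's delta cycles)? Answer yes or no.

t0.Δ0 u=0 q=1 r=1 p=0 clk=0
t0.Δ1 u=0 q=1 r=1 p=0 clk=1
t0.Δ2 u=0 q=1 r=0 p=0 clk=1
t0.Δ3 u=0 q=0 r=0 p=0 clk=1
t1.Δ0 u=0 q=0 r=0 p=0 clk=1
t1.Δ1 u=0 q=0 r=0 p=0 clk=0
t2.Δ0 u=0 q=0 r=0 p=0 clk=0
t2.Δ1 u=0 q=0 r=0 p=0 clk=1
t2.Δ2 u=0 q=0 r=1 p=0 clk=1
t2.Δ3 u=0 q=1 r=1 p=0 clk=1
t3.Δ0 u=0 q=1 r=1 p=0 clk=1
t3.Δ1 u=0 q=1 r=1 p=0 clk=0
t4.Δ0 u=0 q=1 r=1 p=0 clk=0
t4.Δ1 u=0 q=1 r=1 p=1 clk=1
t4.Δ2 u=1 q=1 r=0 p=1 clk=1
t4.Δ3 u=0 q=1 r=0 p=1 clk=1
t4.Δ4 u=0 q=0 r=0 p=1 clk=1
t5.Δ0 u=0 q=0 r=0 p=1 clk=1
t5.Δ1 u=0 q=0 r=0 p=1 clk=0
t6.Δ0 u=0 q=0 r=0 p=1 clk=0
t6.Δ1 u=0 q=0 r=0 p=1 clk=1
t6.Δ2 u=0 q=0 r=1 p=1 clk=1
t6.Δ3 u=1 q=1 r=1 p=1 clk=1
t6.Δ4 u=1 q=0 r=1 p=1 clk=1
t7.Δ0 u=1 q=0 r=1 p=1 clk=1
t7.Δ1 u=1 q=0 r=1 p=1 clk=0

no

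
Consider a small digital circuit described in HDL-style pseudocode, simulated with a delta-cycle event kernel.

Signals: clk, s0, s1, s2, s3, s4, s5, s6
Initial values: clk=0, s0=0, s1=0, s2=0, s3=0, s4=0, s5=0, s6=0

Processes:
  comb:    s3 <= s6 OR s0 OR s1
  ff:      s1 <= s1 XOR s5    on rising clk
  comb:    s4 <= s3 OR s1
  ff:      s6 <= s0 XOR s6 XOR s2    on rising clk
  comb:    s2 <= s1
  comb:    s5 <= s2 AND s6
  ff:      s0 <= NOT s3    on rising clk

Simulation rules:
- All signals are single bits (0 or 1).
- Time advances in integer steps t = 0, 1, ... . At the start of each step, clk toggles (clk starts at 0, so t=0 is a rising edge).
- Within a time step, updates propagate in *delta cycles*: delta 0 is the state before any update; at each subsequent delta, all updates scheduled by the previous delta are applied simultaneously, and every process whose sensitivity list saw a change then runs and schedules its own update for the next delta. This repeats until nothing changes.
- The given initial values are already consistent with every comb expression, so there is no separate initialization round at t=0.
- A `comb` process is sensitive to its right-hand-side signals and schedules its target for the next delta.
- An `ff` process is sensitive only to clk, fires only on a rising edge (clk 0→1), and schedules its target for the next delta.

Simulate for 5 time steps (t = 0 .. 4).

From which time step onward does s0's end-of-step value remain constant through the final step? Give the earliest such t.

2

t0.Δ0 s3=0 s1=0 s2=0 s0=0 s5=0 s6=0 s4=0 clk=0
t0.Δ1 s3=0 s1=0 s2=0 s0=0 s5=0 s6=0 s4=0 clk=1
t0.Δ2 s3=0 s1=0 s2=0 s0=1 s5=0 s6=0 s4=0 clk=1
t0.Δ3 s3=1 s1=0 s2=0 s0=1 s5=0 s6=0 s4=0 clk=1
t0.Δ4 s3=1 s1=0 s2=0 s0=1 s5=0 s6=0 s4=1 clk=1
t1.Δ0 s3=1 s1=0 s2=0 s0=1 s5=0 s6=0 s4=1 clk=1
t1.Δ1 s3=1 s1=0 s2=0 s0=1 s5=0 s6=0 s4=1 clk=0
t2.Δ0 s3=1 s1=0 s2=0 s0=1 s5=0 s6=0 s4=1 clk=0
t2.Δ1 s3=1 s1=0 s2=0 s0=1 s5=0 s6=0 s4=1 clk=1
t2.Δ2 s3=1 s1=0 s2=0 s0=0 s5=0 s6=1 s4=1 clk=1
t3.Δ0 s3=1 s1=0 s2=0 s0=0 s5=0 s6=1 s4=1 clk=1
t3.Δ1 s3=1 s1=0 s2=0 s0=0 s5=0 s6=1 s4=1 clk=0
t4.Δ0 s3=1 s1=0 s2=0 s0=0 s5=0 s6=1 s4=1 clk=0
t4.Δ1 s3=1 s1=0 s2=0 s0=0 s5=0 s6=1 s4=1 clk=1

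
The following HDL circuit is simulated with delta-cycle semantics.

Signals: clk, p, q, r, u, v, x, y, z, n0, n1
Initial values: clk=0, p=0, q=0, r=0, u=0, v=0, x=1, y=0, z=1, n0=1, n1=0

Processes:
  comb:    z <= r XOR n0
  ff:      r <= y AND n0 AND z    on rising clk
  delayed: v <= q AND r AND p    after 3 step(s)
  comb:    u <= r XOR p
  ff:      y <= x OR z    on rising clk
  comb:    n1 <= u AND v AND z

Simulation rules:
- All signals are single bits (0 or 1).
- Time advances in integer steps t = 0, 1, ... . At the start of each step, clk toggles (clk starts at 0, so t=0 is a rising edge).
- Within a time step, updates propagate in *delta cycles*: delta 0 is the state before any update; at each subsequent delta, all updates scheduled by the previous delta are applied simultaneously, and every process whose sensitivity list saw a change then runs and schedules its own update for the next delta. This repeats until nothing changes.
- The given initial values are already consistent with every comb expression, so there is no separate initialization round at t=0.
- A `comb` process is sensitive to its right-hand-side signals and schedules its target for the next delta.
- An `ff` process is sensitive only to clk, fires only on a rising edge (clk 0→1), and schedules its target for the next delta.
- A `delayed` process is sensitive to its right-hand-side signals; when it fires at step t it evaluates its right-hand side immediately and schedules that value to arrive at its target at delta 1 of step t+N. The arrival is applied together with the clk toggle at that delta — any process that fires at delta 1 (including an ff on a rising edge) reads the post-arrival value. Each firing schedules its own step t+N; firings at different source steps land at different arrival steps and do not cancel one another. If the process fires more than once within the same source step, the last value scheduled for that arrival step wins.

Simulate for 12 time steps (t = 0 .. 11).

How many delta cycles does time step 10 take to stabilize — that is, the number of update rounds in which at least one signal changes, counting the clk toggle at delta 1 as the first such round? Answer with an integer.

3

t0.Δ0 y=0 p=0 n1=0 r=0 x=1 u=0 clk=0 q=0 n0=1 z=1 v=0
t0.Δ1 y=0 p=0 n1=0 r=0 x=1 u=0 clk=1 q=0 n0=1 z=1 v=0
t0.Δ2 y=1 p=0 n1=0 r=0 x=1 u=0 clk=1 q=0 n0=1 z=1 v=0
t1.Δ0 y=1 p=0 n1=0 r=0 x=1 u=0 clk=1 q=0 n0=1 z=1 v=0
t1.Δ1 y=1 p=0 n1=0 r=0 x=1 u=0 clk=0 q=0 n0=1 z=1 v=0
t2.Δ0 y=1 p=0 n1=0 r=0 x=1 u=0 clk=0 q=0 n0=1 z=1 v=0
t2.Δ1 y=1 p=0 n1=0 r=0 x=1 u=0 clk=1 q=0 n0=1 z=1 v=0
t2.Δ2 y=1 p=0 n1=0 r=1 x=1 u=0 clk=1 q=0 n0=1 z=1 v=0
t2.Δ3 y=1 p=0 n1=0 r=1 x=1 u=1 clk=1 q=0 n0=1 z=0 v=0
t3.Δ0 y=1 p=0 n1=0 r=1 x=1 u=1 clk=1 q=0 n0=1 z=0 v=0
t3.Δ1 y=1 p=0 n1=0 r=1 x=1 u=1 clk=0 q=0 n0=1 z=0 v=0
t4.Δ0 y=1 p=0 n1=0 r=1 x=1 u=1 clk=0 q=0 n0=1 z=0 v=0
t4.Δ1 y=1 p=0 n1=0 r=1 x=1 u=1 clk=1 q=0 n0=1 z=0 v=0
t4.Δ2 y=1 p=0 n1=0 r=0 x=1 u=1 clk=1 q=0 n0=1 z=0 v=0
t4.Δ3 y=1 p=0 n1=0 r=0 x=1 u=0 clk=1 q=0 n0=1 z=1 v=0
t5.Δ0 y=1 p=0 n1=0 r=0 x=1 u=0 clk=1 q=0 n0=1 z=1 v=0
t5.Δ1 y=1 p=0 n1=0 r=0 x=1 u=0 clk=0 q=0 n0=1 z=1 v=0
t6.Δ0 y=1 p=0 n1=0 r=0 x=1 u=0 clk=0 q=0 n0=1 z=1 v=0
t6.Δ1 y=1 p=0 n1=0 r=0 x=1 u=0 clk=1 q=0 n0=1 z=1 v=0
t6.Δ2 y=1 p=0 n1=0 r=1 x=1 u=0 clk=1 q=0 n0=1 z=1 v=0
t6.Δ3 y=1 p=0 n1=0 r=1 x=1 u=1 clk=1 q=0 n0=1 z=0 v=0
t7.Δ0 y=1 p=0 n1=0 r=1 x=1 u=1 clk=1 q=0 n0=1 z=0 v=0
t7.Δ1 y=1 p=0 n1=0 r=1 x=1 u=1 clk=0 q=0 n0=1 z=0 v=0
t8.Δ0 y=1 p=0 n1=0 r=1 x=1 u=1 clk=0 q=0 n0=1 z=0 v=0
t8.Δ1 y=1 p=0 n1=0 r=1 x=1 u=1 clk=1 q=0 n0=1 z=0 v=0
t8.Δ2 y=1 p=0 n1=0 r=0 x=1 u=1 clk=1 q=0 n0=1 z=0 v=0
t8.Δ3 y=1 p=0 n1=0 r=0 x=1 u=0 clk=1 q=0 n0=1 z=1 v=0
t9.Δ0 y=1 p=0 n1=0 r=0 x=1 u=0 clk=1 q=0 n0=1 z=1 v=0
t9.Δ1 y=1 p=0 n1=0 r=0 x=1 u=0 clk=0 q=0 n0=1 z=1 v=0
t10.Δ0 y=1 p=0 n1=0 r=0 x=1 u=0 clk=0 q=0 n0=1 z=1 v=0
t10.Δ1 y=1 p=0 n1=0 r=0 x=1 u=0 clk=1 q=0 n0=1 z=1 v=0
t10.Δ2 y=1 p=0 n1=0 r=1 x=1 u=0 clk=1 q=0 n0=1 z=1 v=0
t10.Δ3 y=1 p=0 n1=0 r=1 x=1 u=1 clk=1 q=0 n0=1 z=0 v=0
t11.Δ0 y=1 p=0 n1=0 r=1 x=1 u=1 clk=1 q=0 n0=1 z=0 v=0
t11.Δ1 y=1 p=0 n1=0 r=1 x=1 u=1 clk=0 q=0 n0=1 z=0 v=0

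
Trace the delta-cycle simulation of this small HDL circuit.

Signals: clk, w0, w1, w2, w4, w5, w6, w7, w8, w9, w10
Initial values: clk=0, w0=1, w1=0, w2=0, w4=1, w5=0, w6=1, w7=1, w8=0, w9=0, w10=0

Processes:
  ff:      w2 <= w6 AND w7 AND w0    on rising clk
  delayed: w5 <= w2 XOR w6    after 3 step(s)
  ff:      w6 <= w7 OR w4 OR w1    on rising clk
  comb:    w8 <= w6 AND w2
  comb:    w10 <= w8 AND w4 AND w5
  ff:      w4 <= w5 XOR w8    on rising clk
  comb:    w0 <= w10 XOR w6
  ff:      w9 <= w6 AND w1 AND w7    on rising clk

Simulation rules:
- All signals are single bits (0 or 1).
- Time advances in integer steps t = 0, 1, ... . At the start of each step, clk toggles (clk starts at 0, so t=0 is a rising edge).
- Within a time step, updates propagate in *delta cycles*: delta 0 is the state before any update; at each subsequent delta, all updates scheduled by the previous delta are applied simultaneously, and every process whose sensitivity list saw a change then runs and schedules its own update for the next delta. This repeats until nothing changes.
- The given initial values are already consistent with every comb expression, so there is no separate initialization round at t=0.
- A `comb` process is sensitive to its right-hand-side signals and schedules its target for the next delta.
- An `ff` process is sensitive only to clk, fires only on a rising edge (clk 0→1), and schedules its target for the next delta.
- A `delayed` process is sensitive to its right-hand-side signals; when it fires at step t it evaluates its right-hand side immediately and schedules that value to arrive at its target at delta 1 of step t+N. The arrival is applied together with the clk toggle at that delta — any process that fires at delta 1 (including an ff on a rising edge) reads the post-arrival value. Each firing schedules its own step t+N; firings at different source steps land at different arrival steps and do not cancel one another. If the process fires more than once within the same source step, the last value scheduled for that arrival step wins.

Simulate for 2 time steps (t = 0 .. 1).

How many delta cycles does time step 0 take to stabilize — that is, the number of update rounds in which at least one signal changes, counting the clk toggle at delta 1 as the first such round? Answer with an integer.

3

t=0 Δ0: clk=0 w7=1 w5=0 w10=0 w0=1 w8=0 w6=1 w9=0 w4=1 w2=0 w1=0
  Δ1: clk:0→1
  Δ2: w4:1→0, w2:0→1
  Δ3: w8:0→1
  (3Δ to stable)
t=1 Δ0: clk=1 w7=1 w5=0 w10=0 w0=1 w8=1 w6=1 w9=0 w4=0 w2=1 w1=0
  Δ1: clk:1→0
  (1Δ to stable)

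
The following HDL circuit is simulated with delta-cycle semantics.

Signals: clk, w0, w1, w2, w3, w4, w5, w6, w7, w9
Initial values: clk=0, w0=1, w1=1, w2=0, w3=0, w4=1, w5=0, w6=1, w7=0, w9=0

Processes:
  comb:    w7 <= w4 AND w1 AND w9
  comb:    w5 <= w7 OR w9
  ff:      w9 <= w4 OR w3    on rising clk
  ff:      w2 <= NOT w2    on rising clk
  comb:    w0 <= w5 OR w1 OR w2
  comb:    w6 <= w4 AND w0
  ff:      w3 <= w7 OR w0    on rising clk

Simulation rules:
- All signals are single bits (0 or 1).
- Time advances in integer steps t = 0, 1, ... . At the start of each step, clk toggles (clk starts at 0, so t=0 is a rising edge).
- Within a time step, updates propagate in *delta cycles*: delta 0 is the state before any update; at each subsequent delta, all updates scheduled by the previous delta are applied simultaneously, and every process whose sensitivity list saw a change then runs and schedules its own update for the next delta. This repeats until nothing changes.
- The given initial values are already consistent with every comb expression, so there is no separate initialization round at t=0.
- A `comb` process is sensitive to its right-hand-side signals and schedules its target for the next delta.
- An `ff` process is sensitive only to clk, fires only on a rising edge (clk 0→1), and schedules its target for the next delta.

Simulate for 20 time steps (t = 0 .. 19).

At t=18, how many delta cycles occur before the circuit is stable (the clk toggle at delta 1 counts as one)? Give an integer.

2

t=0 Δ0: w7=0 w9=0 w5=0 w1=1 w3=0 w0=1 w2=0 w4=1 w6=1 clk=0
  Δ1: clk:0→1
  Δ2: w9:0→1, w3:0→1, w2:0→1
  Δ3: w7:0→1, w5:0→1
  (3Δ to stable)
t=1 Δ0: w7=1 w9=1 w5=1 w1=1 w3=1 w0=1 w2=1 w4=1 w6=1 clk=1
  Δ1: clk:1→0
  (1Δ to stable)
t=2 Δ0: w7=1 w9=1 w5=1 w1=1 w3=1 w0=1 w2=1 w4=1 w6=1 clk=0
  Δ1: clk:0→1
  Δ2: w2:1→0
  (2Δ to stable)
t=3 Δ0: w7=1 w9=1 w5=1 w1=1 w3=1 w0=1 w2=0 w4=1 w6=1 clk=1
  Δ1: clk:1→0
  (1Δ to stable)
t=4 Δ0: w7=1 w9=1 w5=1 w1=1 w3=1 w0=1 w2=0 w4=1 w6=1 clk=0
  Δ1: clk:0→1
  Δ2: w2:0→1
  (2Δ to stable)
t=5 Δ0: w7=1 w9=1 w5=1 w1=1 w3=1 w0=1 w2=1 w4=1 w6=1 clk=1
  Δ1: clk:1→0
  (1Δ to stable)
t=6 Δ0: w7=1 w9=1 w5=1 w1=1 w3=1 w0=1 w2=1 w4=1 w6=1 clk=0
  Δ1: clk:0→1
  Δ2: w2:1→0
  (2Δ to stable)
t=7 Δ0: w7=1 w9=1 w5=1 w1=1 w3=1 w0=1 w2=0 w4=1 w6=1 clk=1
  Δ1: clk:1→0
  (1Δ to stable)
t=8 Δ0: w7=1 w9=1 w5=1 w1=1 w3=1 w0=1 w2=0 w4=1 w6=1 clk=0
  Δ1: clk:0→1
  Δ2: w2:0→1
  (2Δ to stable)
t=9 Δ0: w7=1 w9=1 w5=1 w1=1 w3=1 w0=1 w2=1 w4=1 w6=1 clk=1
  Δ1: clk:1→0
  (1Δ to stable)
t=10 Δ0: w7=1 w9=1 w5=1 w1=1 w3=1 w0=1 w2=1 w4=1 w6=1 clk=0
  Δ1: clk:0→1
  Δ2: w2:1→0
  (2Δ to stable)
t=11 Δ0: w7=1 w9=1 w5=1 w1=1 w3=1 w0=1 w2=0 w4=1 w6=1 clk=1
  Δ1: clk:1→0
  (1Δ to stable)
t=12 Δ0: w7=1 w9=1 w5=1 w1=1 w3=1 w0=1 w2=0 w4=1 w6=1 clk=0
  Δ1: clk:0→1
  Δ2: w2:0→1
  (2Δ to stable)
t=13 Δ0: w7=1 w9=1 w5=1 w1=1 w3=1 w0=1 w2=1 w4=1 w6=1 clk=1
  Δ1: clk:1→0
  (1Δ to stable)
t=14 Δ0: w7=1 w9=1 w5=1 w1=1 w3=1 w0=1 w2=1 w4=1 w6=1 clk=0
  Δ1: clk:0→1
  Δ2: w2:1→0
  (2Δ to stable)
t=15 Δ0: w7=1 w9=1 w5=1 w1=1 w3=1 w0=1 w2=0 w4=1 w6=1 clk=1
  Δ1: clk:1→0
  (1Δ to stable)
t=16 Δ0: w7=1 w9=1 w5=1 w1=1 w3=1 w0=1 w2=0 w4=1 w6=1 clk=0
  Δ1: clk:0→1
  Δ2: w2:0→1
  (2Δ to stable)
t=17 Δ0: w7=1 w9=1 w5=1 w1=1 w3=1 w0=1 w2=1 w4=1 w6=1 clk=1
  Δ1: clk:1→0
  (1Δ to stable)
t=18 Δ0: w7=1 w9=1 w5=1 w1=1 w3=1 w0=1 w2=1 w4=1 w6=1 clk=0
  Δ1: clk:0→1
  Δ2: w2:1→0
  (2Δ to stable)
t=19 Δ0: w7=1 w9=1 w5=1 w1=1 w3=1 w0=1 w2=0 w4=1 w6=1 clk=1
  Δ1: clk:1→0
  (1Δ to stable)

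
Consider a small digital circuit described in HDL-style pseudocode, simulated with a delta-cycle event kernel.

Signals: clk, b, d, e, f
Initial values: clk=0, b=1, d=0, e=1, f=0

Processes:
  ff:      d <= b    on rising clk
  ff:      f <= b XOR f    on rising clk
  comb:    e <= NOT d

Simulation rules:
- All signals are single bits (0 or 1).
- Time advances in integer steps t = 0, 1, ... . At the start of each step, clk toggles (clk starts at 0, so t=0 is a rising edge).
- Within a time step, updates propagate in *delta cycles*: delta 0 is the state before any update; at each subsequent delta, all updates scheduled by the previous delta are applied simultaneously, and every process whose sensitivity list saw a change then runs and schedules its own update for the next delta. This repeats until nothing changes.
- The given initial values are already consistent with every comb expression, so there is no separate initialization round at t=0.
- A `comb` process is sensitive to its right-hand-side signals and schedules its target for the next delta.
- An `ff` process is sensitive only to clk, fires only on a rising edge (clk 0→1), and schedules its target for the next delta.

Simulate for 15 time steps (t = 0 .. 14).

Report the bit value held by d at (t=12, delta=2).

[bits: clk,f,b,d,e]
t=0: Δ0=00101 Δ1=10101 Δ2=11111 Δ3=11110 | 3Δ
t=1: Δ0=11110 Δ1=01110 | 1Δ
t=2: Δ0=01110 Δ1=11110 Δ2=10110 | 2Δ
t=3: Δ0=10110 Δ1=00110 | 1Δ
t=4: Δ0=00110 Δ1=10110 Δ2=11110 | 2Δ
t=5: Δ0=11110 Δ1=01110 | 1Δ
t=6: Δ0=01110 Δ1=11110 Δ2=10110 | 2Δ
t=7: Δ0=10110 Δ1=00110 | 1Δ
t=8: Δ0=00110 Δ1=10110 Δ2=11110 | 2Δ
t=9: Δ0=11110 Δ1=01110 | 1Δ
t=10: Δ0=01110 Δ1=11110 Δ2=10110 | 2Δ
t=11: Δ0=10110 Δ1=00110 | 1Δ
t=12: Δ0=00110 Δ1=10110 Δ2=11110 | 2Δ
t=13: Δ0=11110 Δ1=01110 | 1Δ
t=14: Δ0=01110 Δ1=11110 Δ2=10110 | 2Δ

1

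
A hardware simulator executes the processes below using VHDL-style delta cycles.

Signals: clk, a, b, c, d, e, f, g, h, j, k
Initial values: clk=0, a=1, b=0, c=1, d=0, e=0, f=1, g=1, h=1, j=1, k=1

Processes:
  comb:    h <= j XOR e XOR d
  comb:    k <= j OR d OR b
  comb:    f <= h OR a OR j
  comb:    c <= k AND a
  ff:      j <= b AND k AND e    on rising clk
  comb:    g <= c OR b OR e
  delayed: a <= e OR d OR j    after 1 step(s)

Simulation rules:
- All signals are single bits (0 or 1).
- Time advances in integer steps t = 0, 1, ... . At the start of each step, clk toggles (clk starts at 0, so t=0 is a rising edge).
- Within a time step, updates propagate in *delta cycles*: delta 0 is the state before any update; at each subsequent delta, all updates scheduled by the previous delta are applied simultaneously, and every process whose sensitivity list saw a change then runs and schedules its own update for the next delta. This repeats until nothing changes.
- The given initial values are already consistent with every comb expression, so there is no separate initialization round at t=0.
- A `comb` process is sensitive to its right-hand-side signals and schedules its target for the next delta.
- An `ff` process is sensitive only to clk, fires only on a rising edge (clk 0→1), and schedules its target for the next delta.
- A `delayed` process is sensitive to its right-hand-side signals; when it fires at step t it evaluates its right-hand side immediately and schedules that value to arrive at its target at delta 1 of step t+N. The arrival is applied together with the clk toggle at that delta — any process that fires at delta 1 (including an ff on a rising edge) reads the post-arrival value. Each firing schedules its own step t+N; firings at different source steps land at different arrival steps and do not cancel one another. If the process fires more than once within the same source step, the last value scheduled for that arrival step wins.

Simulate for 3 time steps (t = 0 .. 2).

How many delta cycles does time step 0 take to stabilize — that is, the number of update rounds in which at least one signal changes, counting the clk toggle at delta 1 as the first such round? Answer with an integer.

5

t0.Δ0 j=1 k=1 f=1 h=1 a=1 b=0 g=1 d=0 c=1 clk=0 e=0
t0.Δ1 j=1 k=1 f=1 h=1 a=1 b=0 g=1 d=0 c=1 clk=1 e=0
t0.Δ2 j=0 k=1 f=1 h=1 a=1 b=0 g=1 d=0 c=1 clk=1 e=0
t0.Δ3 j=0 k=0 f=1 h=0 a=1 b=0 g=1 d=0 c=1 clk=1 e=0
t0.Δ4 j=0 k=0 f=1 h=0 a=1 b=0 g=1 d=0 c=0 clk=1 e=0
t0.Δ5 j=0 k=0 f=1 h=0 a=1 b=0 g=0 d=0 c=0 clk=1 e=0
t1.Δ0 j=0 k=0 f=1 h=0 a=1 b=0 g=0 d=0 c=0 clk=1 e=0
t1.Δ1 j=0 k=0 f=1 h=0 a=0 b=0 g=0 d=0 c=0 clk=0 e=0
t1.Δ2 j=0 k=0 f=0 h=0 a=0 b=0 g=0 d=0 c=0 clk=0 e=0
t2.Δ0 j=0 k=0 f=0 h=0 a=0 b=0 g=0 d=0 c=0 clk=0 e=0
t2.Δ1 j=0 k=0 f=0 h=0 a=0 b=0 g=0 d=0 c=0 clk=1 e=0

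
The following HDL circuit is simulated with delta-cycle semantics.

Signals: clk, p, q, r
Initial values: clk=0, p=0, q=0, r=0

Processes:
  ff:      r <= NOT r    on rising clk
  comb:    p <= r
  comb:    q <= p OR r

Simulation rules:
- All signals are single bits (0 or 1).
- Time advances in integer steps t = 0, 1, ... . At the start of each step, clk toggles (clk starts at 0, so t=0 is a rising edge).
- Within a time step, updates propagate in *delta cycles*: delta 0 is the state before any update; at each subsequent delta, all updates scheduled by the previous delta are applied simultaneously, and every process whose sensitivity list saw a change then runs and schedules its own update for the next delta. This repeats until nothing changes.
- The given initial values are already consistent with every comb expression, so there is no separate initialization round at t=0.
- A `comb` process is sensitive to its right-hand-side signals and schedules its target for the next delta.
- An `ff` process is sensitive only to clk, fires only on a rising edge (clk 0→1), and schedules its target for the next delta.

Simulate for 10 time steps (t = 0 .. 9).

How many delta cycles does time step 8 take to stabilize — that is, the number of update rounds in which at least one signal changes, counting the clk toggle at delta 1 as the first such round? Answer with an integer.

t=0 Δ0: p=0 q=0 r=0 clk=0
  Δ1: clk:0→1
  Δ2: r:0→1
  Δ3: p:0→1, q:0→1
  (3Δ to stable)
t=1 Δ0: p=1 q=1 r=1 clk=1
  Δ1: clk:1→0
  (1Δ to stable)
t=2 Δ0: p=1 q=1 r=1 clk=0
  Δ1: clk:0→1
  Δ2: r:1→0
  Δ3: p:1→0
  Δ4: q:1→0
  (4Δ to stable)
t=3 Δ0: p=0 q=0 r=0 clk=1
  Δ1: clk:1→0
  (1Δ to stable)
t=4 Δ0: p=0 q=0 r=0 clk=0
  Δ1: clk:0→1
  Δ2: r:0→1
  Δ3: p:0→1, q:0→1
  (3Δ to stable)
t=5 Δ0: p=1 q=1 r=1 clk=1
  Δ1: clk:1→0
  (1Δ to stable)
t=6 Δ0: p=1 q=1 r=1 clk=0
  Δ1: clk:0→1
  Δ2: r:1→0
  Δ3: p:1→0
  Δ4: q:1→0
  (4Δ to stable)
t=7 Δ0: p=0 q=0 r=0 clk=1
  Δ1: clk:1→0
  (1Δ to stable)
t=8 Δ0: p=0 q=0 r=0 clk=0
  Δ1: clk:0→1
  Δ2: r:0→1
  Δ3: p:0→1, q:0→1
  (3Δ to stable)
t=9 Δ0: p=1 q=1 r=1 clk=1
  Δ1: clk:1→0
  (1Δ to stable)

3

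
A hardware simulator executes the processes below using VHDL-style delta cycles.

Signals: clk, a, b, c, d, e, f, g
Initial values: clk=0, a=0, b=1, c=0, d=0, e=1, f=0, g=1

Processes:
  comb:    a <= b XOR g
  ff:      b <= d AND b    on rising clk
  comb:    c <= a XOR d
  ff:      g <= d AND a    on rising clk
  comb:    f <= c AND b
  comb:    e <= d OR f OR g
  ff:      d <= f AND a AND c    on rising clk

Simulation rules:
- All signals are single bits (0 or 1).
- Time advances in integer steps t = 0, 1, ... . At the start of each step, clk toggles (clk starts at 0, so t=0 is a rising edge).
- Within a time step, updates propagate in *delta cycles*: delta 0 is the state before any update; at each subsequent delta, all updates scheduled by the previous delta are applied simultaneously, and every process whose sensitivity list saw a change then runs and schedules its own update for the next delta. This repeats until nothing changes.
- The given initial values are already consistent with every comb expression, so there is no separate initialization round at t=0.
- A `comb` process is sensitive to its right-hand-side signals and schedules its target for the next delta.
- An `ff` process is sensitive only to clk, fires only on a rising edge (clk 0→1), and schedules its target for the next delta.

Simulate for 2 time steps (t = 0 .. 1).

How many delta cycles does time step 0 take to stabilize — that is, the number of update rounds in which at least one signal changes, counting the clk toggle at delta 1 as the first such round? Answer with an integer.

t=0 Δ0: e=1 f=0 d=0 g=1 clk=0 a=0 b=1 c=0
  Δ1: clk:0→1
  Δ2: g:1→0, b:1→0
  Δ3: e:1→0
  (3Δ to stable)
t=1 Δ0: e=0 f=0 d=0 g=0 clk=1 a=0 b=0 c=0
  Δ1: clk:1→0
  (1Δ to stable)

3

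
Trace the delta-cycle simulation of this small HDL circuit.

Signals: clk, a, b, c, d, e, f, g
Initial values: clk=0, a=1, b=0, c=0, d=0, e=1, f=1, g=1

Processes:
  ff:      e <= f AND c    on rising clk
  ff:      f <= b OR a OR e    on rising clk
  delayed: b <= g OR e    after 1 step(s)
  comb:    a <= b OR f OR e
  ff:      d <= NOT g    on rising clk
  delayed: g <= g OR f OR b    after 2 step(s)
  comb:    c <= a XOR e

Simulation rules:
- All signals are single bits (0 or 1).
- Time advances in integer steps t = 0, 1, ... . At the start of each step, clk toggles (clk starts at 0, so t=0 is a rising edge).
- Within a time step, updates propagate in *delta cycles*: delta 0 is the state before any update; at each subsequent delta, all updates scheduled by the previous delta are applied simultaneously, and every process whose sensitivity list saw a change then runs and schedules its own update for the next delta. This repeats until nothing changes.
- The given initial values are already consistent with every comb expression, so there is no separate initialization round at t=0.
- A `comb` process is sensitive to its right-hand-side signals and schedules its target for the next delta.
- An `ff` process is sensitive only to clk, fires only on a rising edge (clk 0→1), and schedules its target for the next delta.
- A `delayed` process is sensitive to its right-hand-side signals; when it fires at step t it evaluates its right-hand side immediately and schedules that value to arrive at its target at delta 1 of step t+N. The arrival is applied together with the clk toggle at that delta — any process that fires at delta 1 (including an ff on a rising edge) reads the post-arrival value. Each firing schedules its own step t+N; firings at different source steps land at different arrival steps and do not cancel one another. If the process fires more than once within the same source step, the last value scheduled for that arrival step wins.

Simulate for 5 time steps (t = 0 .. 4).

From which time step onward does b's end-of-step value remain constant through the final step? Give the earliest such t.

t0.Δ0 d=0 g=1 f=1 a=1 c=0 b=0 e=1 clk=0
t0.Δ1 d=0 g=1 f=1 a=1 c=0 b=0 e=1 clk=1
t0.Δ2 d=0 g=1 f=1 a=1 c=0 b=0 e=0 clk=1
t0.Δ3 d=0 g=1 f=1 a=1 c=1 b=0 e=0 clk=1
t1.Δ0 d=0 g=1 f=1 a=1 c=1 b=0 e=0 clk=1
t1.Δ1 d=0 g=1 f=1 a=1 c=1 b=1 e=0 clk=0
t2.Δ0 d=0 g=1 f=1 a=1 c=1 b=1 e=0 clk=0
t2.Δ1 d=0 g=1 f=1 a=1 c=1 b=1 e=0 clk=1
t2.Δ2 d=0 g=1 f=1 a=1 c=1 b=1 e=1 clk=1
t2.Δ3 d=0 g=1 f=1 a=1 c=0 b=1 e=1 clk=1
t3.Δ0 d=0 g=1 f=1 a=1 c=0 b=1 e=1 clk=1
t3.Δ1 d=0 g=1 f=1 a=1 c=0 b=1 e=1 clk=0
t4.Δ0 d=0 g=1 f=1 a=1 c=0 b=1 e=1 clk=0
t4.Δ1 d=0 g=1 f=1 a=1 c=0 b=1 e=1 clk=1
t4.Δ2 d=0 g=1 f=1 a=1 c=0 b=1 e=0 clk=1
t4.Δ3 d=0 g=1 f=1 a=1 c=1 b=1 e=0 clk=1

1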